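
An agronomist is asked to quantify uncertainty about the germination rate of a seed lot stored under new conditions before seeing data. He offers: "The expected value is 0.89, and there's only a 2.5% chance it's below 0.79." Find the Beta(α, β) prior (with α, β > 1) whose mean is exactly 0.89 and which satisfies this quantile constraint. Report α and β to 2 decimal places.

α ≈ 43.91, β ≈ 5.43

With mean 0.89 fixed, write α = 0.89s, β = 0.11s where s = α+β.
Need P(θ < 0.79) = 0.025 under Beta(0.89s, 0.11s). Normal approximation: (q−m)/√(m(1−m)/s) ≈ z_{0.025} = -1.96, so s ≈ 0.89·0.11·(-1.96)²/(0.79−0.89)² = 37.6.
At s = 37.6: P(θ<0.79) ≈ 0.041. Adjusting to match 0.025 gives s ≈ 49.34.
So α = 0.89·49.34 ≈ 43.91, β = 0.11·49.34 ≈ 5.43.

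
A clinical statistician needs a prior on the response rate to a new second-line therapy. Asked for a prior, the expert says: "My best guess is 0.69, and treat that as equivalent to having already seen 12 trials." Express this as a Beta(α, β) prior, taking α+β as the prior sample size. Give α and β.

α = 8.28, β = 3.72

Under the effective-sample-size interpretation, Beta(α, β) has prior mean α/(α+β) and prior sample size α+β.
So α+β = 12 and α/(α+β) = 0.69, giving α = 0.69·12 = 8.28 and β = 12 − 8.28 = 3.72.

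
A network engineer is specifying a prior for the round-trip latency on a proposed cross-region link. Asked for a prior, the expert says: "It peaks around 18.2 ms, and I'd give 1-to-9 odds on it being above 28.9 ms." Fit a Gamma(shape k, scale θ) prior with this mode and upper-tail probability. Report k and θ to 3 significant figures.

k ≈ 9.78, θ ≈ 2.07

Gamma(k,θ) with k>1 has mode (k−1)θ, so θ = 18.2/(k−1).
Need P(X < 28.9) = 0.9 with θ tied to k this way. Start at k = 2, θ = 18.2: P(X<28.9) ≈ 0.471.
Too low — raise k to concentrate. Iterating converges to k ≈ 9.78.
Then θ = 18.2/(9.78−1) ≈ 2.07.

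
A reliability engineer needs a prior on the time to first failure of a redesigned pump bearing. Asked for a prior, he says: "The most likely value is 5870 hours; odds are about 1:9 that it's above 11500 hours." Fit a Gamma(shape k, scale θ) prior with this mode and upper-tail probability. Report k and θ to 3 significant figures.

Gamma(k,θ) with k>1 has mode (k−1)θ, so θ = 5870/(k−1).
Need P(X < 11500) = 0.9 with θ tied to k this way. Start at k = 2, θ = 5870: P(X<11500) ≈ 0.583.
Too low — raise k to concentrate. Iterating converges to k ≈ 5.24.
Then θ = 5870/(5.24−1) ≈ 1390.

k ≈ 5.24, θ ≈ 1390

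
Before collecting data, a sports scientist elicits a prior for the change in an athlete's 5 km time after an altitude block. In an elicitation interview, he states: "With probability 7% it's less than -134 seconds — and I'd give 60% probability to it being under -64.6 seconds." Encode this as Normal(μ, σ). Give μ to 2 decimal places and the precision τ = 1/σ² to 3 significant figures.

For Normal(μ,σ), the p-quantile is μ + z_p·σ. Here z_{0.07} = -1.476, z_{0.6} = 0.2533.
So -134 = μ − 1.476σ and -64.6 = μ + 0.2533σ.
Subtracting: σ = (-64.6 − -134)/(0.2533 − (-1.476)) = 40.14.
Then μ = -134 − (-1.476)·40.14 = -74.77.
Precision τ = 1/σ² = 1/40.14² = 0.000621.

μ = -74.77, τ = 0.000621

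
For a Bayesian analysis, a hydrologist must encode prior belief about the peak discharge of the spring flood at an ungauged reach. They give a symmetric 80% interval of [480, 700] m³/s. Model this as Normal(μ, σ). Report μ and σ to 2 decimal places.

μ = 590.00, σ = 85.83

A symmetric 80% interval runs μ ± z·σ with z = 1.282.
Half-width = 110, so σ = 110/1.282 = 85.83.
μ is the interval midpoint, 590.00.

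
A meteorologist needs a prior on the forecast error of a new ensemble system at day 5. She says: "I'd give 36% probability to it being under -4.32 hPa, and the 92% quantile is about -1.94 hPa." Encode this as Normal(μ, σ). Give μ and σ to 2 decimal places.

For Normal(μ,σ), the p-quantile is μ + z_p·σ. Here z_{0.36} = -0.3585, z_{0.92} = 1.405.
So -4.32 = μ − 0.3585σ and -1.94 = μ + 1.405σ.
Subtracting: σ = (-1.94 − -4.32)/(1.405 − (-0.3585)) = 1.35.
Then μ = -4.32 − (-0.3585)·1.35 = -3.84.

μ = -3.84, σ = 1.35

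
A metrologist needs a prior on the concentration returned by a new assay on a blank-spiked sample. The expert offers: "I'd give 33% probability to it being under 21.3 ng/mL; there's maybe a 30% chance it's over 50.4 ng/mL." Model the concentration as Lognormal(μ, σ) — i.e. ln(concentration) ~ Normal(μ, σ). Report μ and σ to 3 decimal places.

μ ≈ 3.452, σ ≈ 0.893

If T ~ Lognormal(μ,σ) then ln T ~ Normal(μ,σ), so the p-quantile of ln T is μ + z_p·σ.
ln(21.3) = 3.059 and ln(50.4) = 3.92; z_{0.33} = -0.4399, z_{0.7} = 0.5244.
σ = (3.92 − 3.059)/(0.5244 − (-0.4399)) = 0.893.
μ = 3.059 − (-0.4399)·0.893 = 3.452.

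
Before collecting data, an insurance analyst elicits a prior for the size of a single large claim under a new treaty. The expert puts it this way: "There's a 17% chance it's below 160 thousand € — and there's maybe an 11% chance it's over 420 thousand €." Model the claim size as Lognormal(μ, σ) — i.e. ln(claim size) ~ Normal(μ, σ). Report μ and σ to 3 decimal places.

If T ~ Lognormal(μ,σ) then ln T ~ Normal(μ,σ), so the p-quantile of ln T is μ + z_p·σ.
ln(160) = 5.075 and ln(420) = 6.04; z_{0.17} = -0.9542, z_{0.89} = 1.227.
σ = (6.04 − 5.075)/(1.227 − (-0.9542)) = 0.443.
μ = 5.075 − (-0.9542)·0.443 = 5.497.

μ ≈ 5.497, σ ≈ 0.443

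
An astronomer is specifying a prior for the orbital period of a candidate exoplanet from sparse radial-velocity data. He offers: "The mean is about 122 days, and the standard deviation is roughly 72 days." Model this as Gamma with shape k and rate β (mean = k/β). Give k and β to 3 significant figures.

For Gamma(k, rate β): mean = k/β, variance = k/β², so CV = 1/√k.
CV = SD/mean = 72/122 = 0.5902, hence k = 1/CV² = 2.87.
Then β = k/mean = 2.87/122 = 0.0235.

k ≈ 2.87, β ≈ 0.0235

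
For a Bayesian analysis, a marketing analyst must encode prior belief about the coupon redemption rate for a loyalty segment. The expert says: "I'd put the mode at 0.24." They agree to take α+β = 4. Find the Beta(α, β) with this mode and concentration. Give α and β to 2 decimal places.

For α,β > 1 the Beta mode is (α−1)/(α+β−2). With α+β = 4, the mode is (α−1)/2.
Set (α−1)/2 = 0.24 → α = 1 + 0.24·2 = 1.48.
β = 4 − α = 2.52.

α = 1.48, β = 2.52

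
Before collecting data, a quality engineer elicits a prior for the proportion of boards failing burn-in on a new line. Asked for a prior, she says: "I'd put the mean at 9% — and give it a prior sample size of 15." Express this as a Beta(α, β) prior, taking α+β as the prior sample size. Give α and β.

α = 1.35, β = 13.65

Under the effective-sample-size interpretation, Beta(α, β) has prior mean α/(α+β) and prior sample size α+β.
So α+β = 15 and α/(α+β) = 0.09, giving α = 0.09·15 = 1.35 and β = 15 − 1.35 = 13.65.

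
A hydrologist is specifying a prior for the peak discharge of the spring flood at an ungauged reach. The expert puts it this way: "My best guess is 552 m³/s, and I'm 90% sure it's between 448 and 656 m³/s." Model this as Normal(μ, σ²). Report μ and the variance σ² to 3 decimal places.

A symmetric 90% interval runs μ ± z·σ with z = 1.645.
Half-width = 104, so σ = 104/1.645 = 63.2275 and σ² = 3997.718.
μ is the stated best guess, 552.000.

μ = 552.000, σ² = 3997.718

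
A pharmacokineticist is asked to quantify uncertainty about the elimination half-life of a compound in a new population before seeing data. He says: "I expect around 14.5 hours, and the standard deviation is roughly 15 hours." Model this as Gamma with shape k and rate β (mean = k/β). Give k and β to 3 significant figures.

For Gamma(k, rate β): mean = k/β, variance = k/β², so CV = 1/√k.
CV = SD/mean = 15/14.5 = 1.034, hence k = 1/CV² = 0.934.
Then β = k/mean = 0.934/14.5 = 0.0644.

k ≈ 0.934, β ≈ 0.0644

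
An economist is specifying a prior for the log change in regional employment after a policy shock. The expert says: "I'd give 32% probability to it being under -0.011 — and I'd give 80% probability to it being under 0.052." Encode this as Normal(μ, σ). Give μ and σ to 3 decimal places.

The p-quantile of Normal(μ,σ) is μ + z_p·σ, with z_{0.32} = -0.4677 and z_{0.8} = 0.8416.
Eliminate σ: μ = (z₂·x₁ − z₁·x₂)/(z₂ − z₁) = (0.8416·-0.011 − (-0.4677)·0.052)/1.309 = 0.012.
Then σ = (x₂ − x₁)/(z₂ − z₁) = (0.052 − -0.011)/1.309 = 0.048.

μ = 0.012, σ = 0.048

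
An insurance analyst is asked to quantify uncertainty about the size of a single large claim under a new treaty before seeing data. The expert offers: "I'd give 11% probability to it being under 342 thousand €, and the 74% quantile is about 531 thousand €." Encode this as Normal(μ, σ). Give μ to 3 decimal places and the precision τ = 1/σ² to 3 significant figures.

For Normal(μ,σ), the p-quantile is μ + z_p·σ. Here z_{0.11} = -1.227, z_{0.74} = 0.6433.
So 342 = μ − 1.227σ and 531 = μ + 0.6433σ.
Subtracting: σ = (531 − 342)/(0.6433 − (-1.227)) = 101.076.
Then μ = 342 − (-1.227)·101.076 = 465.973.
Precision τ = 1/σ² = 1/101.1² = 9.79e-05.

μ = 465.973, τ = 9.79e-05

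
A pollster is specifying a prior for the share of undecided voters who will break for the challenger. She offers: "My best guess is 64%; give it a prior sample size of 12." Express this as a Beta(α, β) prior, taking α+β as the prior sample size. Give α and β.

α = 7.68, β = 4.32

Under the effective-sample-size interpretation, Beta(α, β) has prior mean α/(α+β) and prior sample size α+β.
So α+β = 12 and α/(α+β) = 0.64, giving α = 0.64·12 = 7.68 and β = 12 − 7.68 = 4.32.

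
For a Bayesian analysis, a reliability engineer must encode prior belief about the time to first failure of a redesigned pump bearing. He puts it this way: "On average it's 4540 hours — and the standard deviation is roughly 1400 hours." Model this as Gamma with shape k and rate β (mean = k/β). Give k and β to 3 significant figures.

For Gamma(k, rate β): mean = k/β, variance = k/β², so CV = 1/√k.
CV = SD/mean = 1400/4540 = 0.3084, hence k = 1/CV² = 10.5.
Then β = k/mean = 10.5/4540 = 0.00232.

k ≈ 10.5, β ≈ 0.00232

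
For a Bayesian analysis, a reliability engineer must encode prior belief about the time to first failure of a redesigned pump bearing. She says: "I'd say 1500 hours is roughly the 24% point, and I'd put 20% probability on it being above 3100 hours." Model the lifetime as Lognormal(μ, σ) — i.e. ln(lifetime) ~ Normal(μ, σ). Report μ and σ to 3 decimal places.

If T ~ Lognormal(μ,σ) then ln T ~ Normal(μ,σ), so the p-quantile of ln T is μ + z_p·σ.
ln(1500) = 7.313 and ln(3100) = 8.039; z_{0.24} = -0.7063, z_{0.8} = 0.8416.
σ = (8.039 − 7.313)/(0.8416 − (-0.7063)) = 0.469.
μ = 7.313 − (-0.7063)·0.469 = 7.644.

μ ≈ 7.644, σ ≈ 0.469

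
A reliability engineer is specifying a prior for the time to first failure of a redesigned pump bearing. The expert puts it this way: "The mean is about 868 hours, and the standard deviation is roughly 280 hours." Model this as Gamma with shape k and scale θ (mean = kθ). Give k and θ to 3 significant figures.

For Gamma(k, scale θ): mean = kθ, variance = kθ², so CV = 1/√k.
CV = SD/mean = 280/868 = 0.3226, hence k = 1/CV² = 9.61.
Then θ = mean/k = 868/9.61 = 90.3.

k ≈ 9.61, θ ≈ 90.3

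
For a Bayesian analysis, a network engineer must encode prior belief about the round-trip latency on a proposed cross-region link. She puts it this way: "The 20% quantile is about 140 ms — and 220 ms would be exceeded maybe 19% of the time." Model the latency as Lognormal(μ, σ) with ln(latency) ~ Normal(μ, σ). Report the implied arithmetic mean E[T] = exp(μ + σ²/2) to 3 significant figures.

E[T] ≈ 181 ms

If T ~ Lognormal(μ,σ) then ln T ~ Normal(μ,σ), so the p-quantile of ln T is μ + z_p·σ.
ln(140) = 4.942 and ln(220) = 5.394; z_{0.2} = -0.8416, z_{0.81} = 0.8779.
σ = (5.394 − 4.942)/(0.8779 − (-0.8416)) = 0.263.
μ = 4.942 − (-0.8416)·0.263 = 5.163.
E[T] = exp(μ + σ²/2) = exp(5.163 + 0.0345) = 181 ms.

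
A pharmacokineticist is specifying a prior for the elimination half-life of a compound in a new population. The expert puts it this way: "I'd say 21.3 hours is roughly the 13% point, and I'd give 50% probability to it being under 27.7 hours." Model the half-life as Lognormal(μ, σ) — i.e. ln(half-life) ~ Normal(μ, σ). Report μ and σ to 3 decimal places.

If T ~ Lognormal(μ,σ) then ln T ~ Normal(μ,σ), so the p-quantile of ln T is μ + z_p·σ.
ln(21.3) = 3.059 and ln(27.7) = 3.321; z_{0.13} = -1.126, z_{0.5} = 0.
σ = (3.321 − 3.059)/(0 − (-1.126)) = 0.233.
μ = 3.059 − (-1.126)·0.233 = 3.321.

μ ≈ 3.321, σ ≈ 0.233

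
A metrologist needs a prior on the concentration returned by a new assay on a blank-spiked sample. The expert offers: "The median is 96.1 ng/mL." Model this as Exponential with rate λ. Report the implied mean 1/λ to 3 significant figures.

Exponential median = ln 2 / λ, so λ = ln 2 / 96.1 = 0.00721.
Mean = 1/λ = 139 ng/mL.

mean ≈ 139 ng/mL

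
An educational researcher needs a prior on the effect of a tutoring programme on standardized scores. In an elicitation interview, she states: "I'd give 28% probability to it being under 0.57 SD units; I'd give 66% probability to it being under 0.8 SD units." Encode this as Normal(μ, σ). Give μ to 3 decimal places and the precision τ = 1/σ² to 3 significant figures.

For Normal(μ,σ), the p-quantile is μ + z_p·σ. Here z_{0.28} = -0.5828, z_{0.66} = 0.4125.
So 0.57 = μ − 0.5828σ and 0.8 = μ + 0.4125σ.
Subtracting: σ = (0.8 − 0.57)/(0.4125 − (-0.5828)) = 0.231.
Then μ = 0.57 − (-0.5828)·0.231 = 0.705.
Precision τ = 1/σ² = 1/0.2311² = 18.7.

μ = 0.705, τ = 18.7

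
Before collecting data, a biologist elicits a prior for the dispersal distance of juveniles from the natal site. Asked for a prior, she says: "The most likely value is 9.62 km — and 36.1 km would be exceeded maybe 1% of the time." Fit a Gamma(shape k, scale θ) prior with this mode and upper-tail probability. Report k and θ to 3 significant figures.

k ≈ 3.43, θ ≈ 3.96

Gamma(k,θ) with k>1 has mode (k−1)θ, so θ = 9.62/(k−1).
Need P(X < 36.1) = 0.99 with θ tied to k this way. Start at k = 2, θ = 9.62: P(X<36.1) ≈ 0.889.
Too low — raise k to concentrate. Iterating converges to k ≈ 3.43.
Then θ = 9.62/(3.43−1) ≈ 3.96.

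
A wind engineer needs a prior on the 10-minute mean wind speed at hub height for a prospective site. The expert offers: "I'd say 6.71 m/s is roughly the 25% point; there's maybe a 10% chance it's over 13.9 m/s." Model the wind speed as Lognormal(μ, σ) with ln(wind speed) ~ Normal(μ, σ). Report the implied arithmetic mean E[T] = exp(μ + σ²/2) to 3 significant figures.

E[T] ≈ 9.24 m/s

If T ~ Lognormal(μ,σ) then ln T ~ Normal(μ,σ), so the p-quantile of ln T is μ + z_p·σ.
ln(6.71) = 1.904 and ln(13.9) = 2.632; z_{0.25} = -0.6745, z_{0.9} = 1.282.
σ = (2.632 − 1.904)/(1.282 − (-0.6745)) = 0.372.
μ = 1.904 − (-0.6745)·0.372 = 2.155.
E[T] = exp(μ + σ²/2) = exp(2.155 + 0.0693) = 9.24 m/s.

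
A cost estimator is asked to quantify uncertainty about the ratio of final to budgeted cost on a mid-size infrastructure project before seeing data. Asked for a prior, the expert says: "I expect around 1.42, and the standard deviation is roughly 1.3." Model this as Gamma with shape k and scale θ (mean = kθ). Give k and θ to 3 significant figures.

For Gamma(k, scale θ): mean = kθ, variance = kθ², so CV = 1/√k.
CV = SD/mean = 1.3/1.42 = 0.9155, hence k = 1/CV² = 1.19.
Then θ = mean/k = 1.42/1.19 = 1.19.

k ≈ 1.19, θ ≈ 1.19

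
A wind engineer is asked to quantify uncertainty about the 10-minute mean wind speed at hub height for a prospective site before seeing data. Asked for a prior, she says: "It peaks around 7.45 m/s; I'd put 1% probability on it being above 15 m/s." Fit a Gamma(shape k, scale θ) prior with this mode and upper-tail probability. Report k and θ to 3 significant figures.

k ≈ 11, θ ≈ 0.744

Gamma(k,θ) with k>1 has mode (k−1)θ, so θ = 7.45/(k−1).
Need P(X < 15) = 0.99 with θ tied to k this way. Start at k = 2, θ = 7.45: P(X<15) ≈ 0.598.
Too low — raise k to concentrate. Iterating converges to k ≈ 11.
Then θ = 7.45/(11−1) ≈ 0.744.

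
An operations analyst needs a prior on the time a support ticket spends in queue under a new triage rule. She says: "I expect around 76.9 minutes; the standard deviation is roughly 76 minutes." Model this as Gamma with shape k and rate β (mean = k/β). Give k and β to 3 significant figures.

For Gamma(k, rate β): mean = k/β, variance = k/β², so CV = 1/√k.
CV = SD/mean = 76/76.9 = 0.9883, hence k = 1/CV² = 1.02.
Then β = k/mean = 1.02/76.9 = 0.0133.

k ≈ 1.02, β ≈ 0.0133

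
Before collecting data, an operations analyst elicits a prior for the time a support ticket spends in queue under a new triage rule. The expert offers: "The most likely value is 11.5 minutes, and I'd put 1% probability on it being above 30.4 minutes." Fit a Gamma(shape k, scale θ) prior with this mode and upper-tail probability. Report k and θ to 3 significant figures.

k ≈ 5.91, θ ≈ 2.34

Gamma(k,θ) with k>1 has mode (k−1)θ, so θ = 11.5/(k−1).
Need P(X < 30.4) = 0.99 with θ tied to k this way. Start at k = 2, θ = 11.5: P(X<30.4) ≈ 0.741.
Too low — raise k to concentrate. Iterating converges to k ≈ 5.91.
Then θ = 11.5/(5.91−1) ≈ 2.34.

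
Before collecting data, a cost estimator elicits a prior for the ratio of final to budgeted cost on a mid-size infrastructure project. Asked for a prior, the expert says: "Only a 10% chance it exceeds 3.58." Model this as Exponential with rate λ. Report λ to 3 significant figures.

P(T > 3.58) = e^(−λ·3.58) = 0.1, so λ = −ln(0.1)/3.58 = 0.643.

λ ≈ 0.643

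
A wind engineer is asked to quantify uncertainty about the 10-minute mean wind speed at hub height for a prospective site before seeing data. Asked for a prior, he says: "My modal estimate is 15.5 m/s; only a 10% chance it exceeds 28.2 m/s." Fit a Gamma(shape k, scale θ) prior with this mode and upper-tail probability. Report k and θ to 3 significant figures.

Gamma(k,θ) with k>1 has mode (k−1)θ, so θ = 15.5/(k−1).
Need P(X < 28.2) = 0.9 with θ tied to k this way. Start at k = 2, θ = 15.5: P(X<28.2) ≈ 0.543.
Too low — raise k to concentrate. Iterating converges to k ≈ 6.32.
Then θ = 15.5/(6.32−1) ≈ 2.91.

k ≈ 6.32, θ ≈ 2.91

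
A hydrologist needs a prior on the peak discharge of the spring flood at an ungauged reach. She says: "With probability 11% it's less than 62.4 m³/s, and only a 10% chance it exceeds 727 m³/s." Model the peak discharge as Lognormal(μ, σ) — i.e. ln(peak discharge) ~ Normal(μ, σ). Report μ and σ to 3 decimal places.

If T ~ Lognormal(μ,σ) then ln T ~ Normal(μ,σ), so the p-quantile of ln T is μ + z_p·σ.
ln(62.4) = 4.134 and ln(727) = 6.589; z_{0.11} = -1.227, z_{0.9} = 1.282.
σ = (6.589 − 4.134)/(1.282 − (-1.227)) = 0.979.
μ = 4.134 − (-1.227)·0.979 = 5.334.

μ ≈ 5.334, σ ≈ 0.979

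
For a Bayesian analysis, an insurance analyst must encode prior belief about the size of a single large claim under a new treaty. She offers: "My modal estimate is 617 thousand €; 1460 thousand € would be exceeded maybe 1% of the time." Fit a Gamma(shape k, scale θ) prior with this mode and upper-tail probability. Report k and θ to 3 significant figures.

Gamma(k,θ) with k>1 has mode (k−1)θ, so θ = 617/(k−1).
Need P(X < 1460) = 0.99 with θ tied to k this way. Start at k = 2, θ = 617: P(X<1460) ≈ 0.684.
Too low — raise k to concentrate. Iterating converges to k ≈ 7.4.
Then θ = 617/(7.4−1) ≈ 96.4.

k ≈ 7.4, θ ≈ 96.4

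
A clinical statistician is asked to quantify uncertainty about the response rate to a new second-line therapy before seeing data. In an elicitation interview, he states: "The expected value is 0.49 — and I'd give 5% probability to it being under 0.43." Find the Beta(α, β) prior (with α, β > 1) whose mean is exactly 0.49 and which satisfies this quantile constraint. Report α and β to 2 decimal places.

α ≈ 91.42, β ≈ 95.15

With mean 0.49 fixed, write α = 0.49s, β = 0.51s where s = α+β.
Need P(θ < 0.43) = 0.05 under Beta(0.49s, 0.51s). Normal approximation: (q−m)/√(m(1−m)/s) ≈ z_{0.05} = -1.64, so s ≈ 0.49·0.51·(-1.64)²/(0.43−0.49)² = 187.8.
At s = 187.8: P(θ<0.43) ≈ 0.049. Adjusting to match 0.05 gives s ≈ 186.57.
So α = 0.49·186.57 ≈ 91.42, β = 0.51·186.57 ≈ 95.15.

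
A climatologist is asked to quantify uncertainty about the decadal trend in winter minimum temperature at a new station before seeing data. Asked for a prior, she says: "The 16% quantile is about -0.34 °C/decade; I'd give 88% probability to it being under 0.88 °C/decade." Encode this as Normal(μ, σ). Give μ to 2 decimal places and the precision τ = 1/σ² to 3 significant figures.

μ = 0.22, τ = 3.16

The p-quantile of Normal(μ,σ) is μ + z_p·σ, with z_{0.16} = -0.9945 and z_{0.88} = 1.175.
Eliminate σ: μ = (z₂·x₁ − z₁·x₂)/(z₂ − z₁) = (1.175·-0.34 − (-0.9945)·0.88)/2.169 = 0.22.
Then σ = (x₂ − x₁)/(z₂ − z₁) = (0.88 − -0.34)/2.169 = 0.56.
Precision τ = 1/σ² = 1/0.5624² = 3.16.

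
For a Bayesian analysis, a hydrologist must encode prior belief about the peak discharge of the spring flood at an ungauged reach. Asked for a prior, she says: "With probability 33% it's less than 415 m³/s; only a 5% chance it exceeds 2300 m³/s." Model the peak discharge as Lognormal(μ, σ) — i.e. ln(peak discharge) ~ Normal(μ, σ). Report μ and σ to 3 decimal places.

μ ≈ 6.390, σ ≈ 0.821

If T ~ Lognormal(μ,σ) then ln T ~ Normal(μ,σ), so the p-quantile of ln T is μ + z_p·σ.
ln(415) = 6.028 and ln(2300) = 7.741; z_{0.33} = -0.4399, z_{0.95} = 1.645.
σ = (7.741 − 6.028)/(1.645 − (-0.4399)) = 0.821.
μ = 6.028 − (-0.4399)·0.821 = 6.390.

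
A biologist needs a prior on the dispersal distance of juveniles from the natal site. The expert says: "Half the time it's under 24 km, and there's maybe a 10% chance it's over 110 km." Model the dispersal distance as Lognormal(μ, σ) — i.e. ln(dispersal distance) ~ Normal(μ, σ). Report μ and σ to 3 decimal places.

If T ~ Lognormal(μ,σ) then ln T ~ Normal(μ,σ), so the p-quantile of ln T is μ + z_p·σ.
ln(24) = 3.178 and ln(110) = 4.7; z_{0.5} = 0, z_{0.9} = 1.282.
σ = (4.7 − 3.178)/(1.282 − (0)) = 1.188.
μ = 3.178 − (0)·1.188 = 3.178.

μ ≈ 3.178, σ ≈ 1.188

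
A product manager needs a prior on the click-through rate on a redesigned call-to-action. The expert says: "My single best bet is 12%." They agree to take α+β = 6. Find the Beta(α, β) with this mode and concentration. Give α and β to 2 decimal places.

For α,β > 1 the Beta mode is (α−1)/(α+β−2). With α+β = 6, the mode is (α−1)/4.
Set (α−1)/4 = 0.12 → α = 1 + 0.12·4 = 1.48.
β = 6 − α = 4.52.

α = 1.48, β = 4.52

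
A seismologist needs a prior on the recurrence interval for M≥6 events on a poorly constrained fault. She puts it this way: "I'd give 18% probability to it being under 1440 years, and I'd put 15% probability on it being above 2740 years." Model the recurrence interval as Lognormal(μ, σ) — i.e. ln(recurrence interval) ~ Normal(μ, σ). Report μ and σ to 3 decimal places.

μ ≈ 7.574, σ ≈ 0.330

If T ~ Lognormal(μ,σ) then ln T ~ Normal(μ,σ), so the p-quantile of ln T is μ + z_p·σ.
ln(1440) = 7.272 and ln(2740) = 7.916; z_{0.18} = -0.9154, z_{0.85} = 1.036.
σ = (7.916 − 7.272)/(1.036 − (-0.9154)) = 0.330.
μ = 7.272 − (-0.9154)·0.330 = 7.574.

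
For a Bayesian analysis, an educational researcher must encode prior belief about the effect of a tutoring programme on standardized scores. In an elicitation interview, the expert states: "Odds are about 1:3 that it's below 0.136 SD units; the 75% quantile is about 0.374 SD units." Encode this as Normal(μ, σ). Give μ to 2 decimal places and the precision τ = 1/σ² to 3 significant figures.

μ = 0.26, τ = 32.1

The p-quantile of Normal(μ,σ) is μ + z_p·σ, with z_{0.25} = -0.6745 and z_{0.75} = 0.6745.
Eliminate σ: μ = (z₂·x₁ − z₁·x₂)/(z₂ − z₁) = (0.6745·0.136 − (-0.6745)·0.374)/1.349 = 0.26.
Then σ = (x₂ − x₁)/(z₂ − z₁) = (0.374 − 0.136)/1.349 = 0.18.
Precision τ = 1/σ² = 1/0.1764² = 32.1.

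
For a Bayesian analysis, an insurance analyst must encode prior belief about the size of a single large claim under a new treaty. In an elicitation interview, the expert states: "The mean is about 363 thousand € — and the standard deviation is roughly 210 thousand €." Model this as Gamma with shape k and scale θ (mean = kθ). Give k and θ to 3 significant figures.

k ≈ 2.99, θ ≈ 121

For Gamma(k, scale θ): mean = kθ, variance = kθ², so CV = 1/√k.
CV = SD/mean = 210/363 = 0.5785, hence k = 1/CV² = 2.99.
Then θ = mean/k = 363/2.99 = 121.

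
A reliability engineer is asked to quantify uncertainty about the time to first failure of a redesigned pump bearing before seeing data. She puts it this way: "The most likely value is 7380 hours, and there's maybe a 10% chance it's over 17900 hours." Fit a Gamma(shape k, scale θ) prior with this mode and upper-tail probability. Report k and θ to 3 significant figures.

k ≈ 3.45, θ ≈ 3010

Gamma(k,θ) with k>1 has mode (k−1)θ, so θ = 7380/(k−1).
Need P(X < 17900) = 0.9 with θ tied to k this way. Start at k = 2, θ = 7380: P(X<17900) ≈ 0.697.
Too low — raise k to concentrate. Iterating converges to k ≈ 3.45.
Then θ = 7380/(3.45−1) ≈ 3010.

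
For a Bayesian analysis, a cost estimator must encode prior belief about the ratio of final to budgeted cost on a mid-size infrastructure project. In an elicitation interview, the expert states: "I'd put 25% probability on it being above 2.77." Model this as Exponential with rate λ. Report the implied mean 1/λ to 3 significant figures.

P(T > 2.77) = e^(−λ·2.77) = 0.25, so λ = −ln(0.25)/2.77 = 0.5.
Mean = 1/λ = 2.

mean ≈ 2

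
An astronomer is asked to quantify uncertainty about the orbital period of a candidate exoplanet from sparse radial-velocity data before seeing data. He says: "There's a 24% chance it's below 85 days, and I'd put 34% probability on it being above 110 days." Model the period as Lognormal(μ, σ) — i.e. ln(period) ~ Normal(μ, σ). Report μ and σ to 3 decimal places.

μ ≈ 4.605, σ ≈ 0.230

If T ~ Lognormal(μ,σ) then ln T ~ Normal(μ,σ), so the p-quantile of ln T is μ + z_p·σ.
ln(85) = 4.443 and ln(110) = 4.7; z_{0.24} = -0.7063, z_{0.66} = 0.4125.
σ = (4.7 − 4.443)/(0.4125 − (-0.7063)) = 0.230.
μ = 4.443 − (-0.7063)·0.230 = 4.605.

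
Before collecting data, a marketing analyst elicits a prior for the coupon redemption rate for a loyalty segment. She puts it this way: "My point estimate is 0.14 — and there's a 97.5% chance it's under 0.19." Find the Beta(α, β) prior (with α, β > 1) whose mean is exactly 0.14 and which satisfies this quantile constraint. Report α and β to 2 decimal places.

With mean 0.14 fixed, write α = 0.14s, β = 0.86s where s = α+β.
Need P(θ < 0.19) = 0.975 under Beta(0.14s, 0.86s). Normal approximation: (q−m)/√(m(1−m)/s) ≈ z_{0.975} = 1.96, so s ≈ 0.14·0.86·(1.96)²/(0.19−0.14)² = 185.0.
At s = 185.0: P(θ<0.19) ≈ 0.968. Adjusting to match 0.975 gives s ≈ 209.46.
So α = 0.14·209.46 ≈ 29.32, β = 0.86·209.46 ≈ 180.13.

α ≈ 29.32, β ≈ 180.13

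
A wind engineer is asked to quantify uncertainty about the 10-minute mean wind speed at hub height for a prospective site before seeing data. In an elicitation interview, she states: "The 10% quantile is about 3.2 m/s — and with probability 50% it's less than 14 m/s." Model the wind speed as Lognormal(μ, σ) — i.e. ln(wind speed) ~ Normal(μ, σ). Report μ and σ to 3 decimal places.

μ ≈ 2.639, σ ≈ 1.152

If T ~ Lognormal(μ,σ) then ln T ~ Normal(μ,σ), so the p-quantile of ln T is μ + z_p·σ.
ln(3.2) = 1.163 and ln(14) = 2.639; z_{0.1} = -1.282, z_{0.5} = 0.
σ = (2.639 − 1.163)/(0 − (-1.282)) = 1.152.
μ = 1.163 − (-1.282)·1.152 = 2.639.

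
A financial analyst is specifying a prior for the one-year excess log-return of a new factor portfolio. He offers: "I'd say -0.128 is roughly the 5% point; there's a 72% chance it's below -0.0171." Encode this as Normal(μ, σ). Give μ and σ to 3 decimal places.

μ = -0.046, σ = 0.050

The p-quantile of Normal(μ,σ) is μ + z_p·σ, with z_{0.05} = -1.645 and z_{0.72} = 0.5828.
Eliminate σ: μ = (z₂·x₁ − z₁·x₂)/(z₂ − z₁) = (0.5828·-0.128 − (-1.645)·-0.0171)/2.228 = -0.046.
Then σ = (x₂ − x₁)/(z₂ − z₁) = (-0.0171 − -0.128)/2.228 = 0.050.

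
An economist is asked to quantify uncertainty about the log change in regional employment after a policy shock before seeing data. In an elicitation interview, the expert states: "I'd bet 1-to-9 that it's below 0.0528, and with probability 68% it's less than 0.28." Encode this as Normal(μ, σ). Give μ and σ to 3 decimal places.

μ = 0.219, σ = 0.130

For Normal(μ,σ), the p-quantile is μ + z_p·σ. Here z_{0.1} = -1.282, z_{0.68} = 0.4677.
So 0.0528 = μ − 1.282σ and 0.28 = μ + 0.4677σ.
Subtracting: σ = (0.28 − 0.0528)/(0.4677 − (-1.282)) = 0.130.
Then μ = 0.0528 − (-1.282)·0.130 = 0.219.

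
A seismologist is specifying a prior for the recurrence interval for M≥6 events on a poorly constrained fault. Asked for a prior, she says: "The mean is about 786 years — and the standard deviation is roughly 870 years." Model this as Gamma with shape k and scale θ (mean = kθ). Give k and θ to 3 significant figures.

For Gamma(k, scale θ): mean = kθ, variance = kθ², so CV = 1/√k.
CV = SD/mean = 870/786 = 1.107, hence k = 1/CV² = 0.816.
Then θ = mean/k = 786/0.816 = 963.

k ≈ 0.816, θ ≈ 963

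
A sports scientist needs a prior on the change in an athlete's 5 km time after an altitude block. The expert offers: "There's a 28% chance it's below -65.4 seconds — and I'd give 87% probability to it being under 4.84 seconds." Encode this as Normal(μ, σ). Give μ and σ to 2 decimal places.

For Normal(μ,σ), the p-quantile is μ + z_p·σ. Here z_{0.28} = -0.5828, z_{0.87} = 1.126.
So -65.4 = μ − 0.5828σ and 4.84 = μ + 1.126σ.
Subtracting: σ = (4.84 − -65.4)/(1.126 − (-0.5828)) = 41.09.
Then μ = -65.4 − (-0.5828)·41.09 = -41.45.

μ = -41.45, σ = 41.09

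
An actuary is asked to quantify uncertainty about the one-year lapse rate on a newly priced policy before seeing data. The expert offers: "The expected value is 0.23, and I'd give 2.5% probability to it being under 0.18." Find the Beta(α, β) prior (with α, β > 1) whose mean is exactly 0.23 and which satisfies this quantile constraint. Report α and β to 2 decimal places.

With mean 0.23 fixed, write α = 0.23s, β = 0.77s where s = α+β.
Need P(θ < 0.18) = 0.025 under Beta(0.23s, 0.77s). Normal approximation: (q−m)/√(m(1−m)/s) ≈ z_{0.025} = -1.96, so s ≈ 0.23·0.77·(-1.96)²/(0.18−0.23)² = 272.1.
At s = 272.1: P(θ<0.18) ≈ 0.020. Adjusting to match 0.025 gives s ≈ 249.40.
So α = 0.23·249.40 ≈ 57.36, β = 0.77·249.40 ≈ 192.04.

α ≈ 57.36, β ≈ 192.04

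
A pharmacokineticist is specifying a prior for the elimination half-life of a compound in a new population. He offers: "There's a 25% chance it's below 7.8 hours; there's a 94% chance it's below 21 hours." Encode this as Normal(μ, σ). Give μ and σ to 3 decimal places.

μ = 11.794, σ = 5.921

The p-quantile of Normal(μ,σ) is μ + z_p·σ, with z_{0.25} = -0.6745 and z_{0.94} = 1.555.
Eliminate σ: μ = (z₂·x₁ − z₁·x₂)/(z₂ − z₁) = (1.555·7.8 − (-0.6745)·21)/2.229 = 11.794.
Then σ = (x₂ − x₁)/(z₂ − z₁) = (21 − 7.8)/2.229 = 5.921.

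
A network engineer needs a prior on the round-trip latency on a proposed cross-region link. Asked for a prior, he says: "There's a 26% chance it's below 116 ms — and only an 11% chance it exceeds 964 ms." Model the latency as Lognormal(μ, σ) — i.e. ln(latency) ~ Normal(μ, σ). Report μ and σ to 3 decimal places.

μ ≈ 5.482, σ ≈ 1.132

If T ~ Lognormal(μ,σ) then ln T ~ Normal(μ,σ), so the p-quantile of ln T is μ + z_p·σ.
ln(116) = 4.754 and ln(964) = 6.871; z_{0.26} = -0.6433, z_{0.89} = 1.227.
σ = (6.871 − 4.754)/(1.227 − (-0.6433)) = 1.132.
μ = 4.754 − (-0.6433)·1.132 = 5.482.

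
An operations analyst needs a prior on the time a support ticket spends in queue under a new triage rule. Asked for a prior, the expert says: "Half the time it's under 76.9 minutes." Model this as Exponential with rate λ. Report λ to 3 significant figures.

λ ≈ 0.00901

Exponential median = ln 2 / λ, so λ = ln 2 / 76.9 = 0.00901.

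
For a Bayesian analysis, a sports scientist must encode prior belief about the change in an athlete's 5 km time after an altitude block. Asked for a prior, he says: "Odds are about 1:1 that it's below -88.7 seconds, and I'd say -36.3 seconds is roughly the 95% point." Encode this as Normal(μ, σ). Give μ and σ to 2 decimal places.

μ = -88.70, σ = 31.86

The p-quantile of Normal(μ,σ) is μ + z_p·σ, with z_{0.5} = 0 and z_{0.95} = 1.645.
Eliminate σ: μ = (z₂·x₁ − z₁·x₂)/(z₂ − z₁) = (1.645·-88.7 − (0)·-36.3)/1.645 = -88.70.
Then σ = (x₂ − x₁)/(z₂ − z₁) = (-36.3 − -88.7)/1.645 = 31.86.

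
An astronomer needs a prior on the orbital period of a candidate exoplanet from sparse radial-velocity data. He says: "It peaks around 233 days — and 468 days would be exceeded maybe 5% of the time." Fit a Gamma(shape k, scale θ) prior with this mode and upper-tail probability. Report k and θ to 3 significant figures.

Gamma(k,θ) with k>1 has mode (k−1)θ, so θ = 233/(k−1).
Need P(X < 468) = 0.95 with θ tied to k this way. Start at k = 2, θ = 233: P(X<468) ≈ 0.596.
Too low — raise k to concentrate. Iterating converges to k ≈ 6.7.
Then θ = 233/(6.7−1) ≈ 40.9.

k ≈ 6.7, θ ≈ 40.9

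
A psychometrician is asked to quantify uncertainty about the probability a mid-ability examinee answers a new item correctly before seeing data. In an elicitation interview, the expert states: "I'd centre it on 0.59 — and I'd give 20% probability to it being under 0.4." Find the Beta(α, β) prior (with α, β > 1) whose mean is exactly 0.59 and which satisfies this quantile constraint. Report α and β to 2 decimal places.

With mean 0.59 fixed, write α = 0.59s, β = 0.41s where s = α+β.
Need P(θ < 0.4) = 0.2 under Beta(0.59s, 0.41s). Normal approximation: (q−m)/√(m(1−m)/s) ≈ z_{0.2} = -0.842, so s ≈ 0.59·0.41·(-0.842)²/(0.4−0.59)² = 4.7.
At s = 4.7: P(θ<0.4) ≈ 0.198. Adjusting to match 0.2 gives s ≈ 4.67.
So α = 0.59·4.67 ≈ 2.76, β = 0.41·4.67 ≈ 1.92.

α ≈ 2.76, β ≈ 1.92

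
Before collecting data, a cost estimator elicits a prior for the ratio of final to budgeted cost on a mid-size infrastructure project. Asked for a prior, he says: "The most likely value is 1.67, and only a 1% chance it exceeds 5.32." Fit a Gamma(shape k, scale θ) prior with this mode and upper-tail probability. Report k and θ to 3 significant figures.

k ≈ 4.3, θ ≈ 0.505

Gamma(k,θ) with k>1 has mode (k−1)θ, so θ = 1.67/(k−1).
Need P(X < 5.32) = 0.99 with θ tied to k this way. Start at k = 2, θ = 1.67: P(X<5.32) ≈ 0.827.
Too low — raise k to concentrate. Iterating converges to k ≈ 4.3.
Then θ = 1.67/(4.3−1) ≈ 0.505.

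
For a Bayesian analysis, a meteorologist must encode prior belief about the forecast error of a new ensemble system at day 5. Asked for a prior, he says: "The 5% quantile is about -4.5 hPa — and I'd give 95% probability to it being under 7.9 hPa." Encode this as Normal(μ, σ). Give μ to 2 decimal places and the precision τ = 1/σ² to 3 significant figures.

The p-quantile of Normal(μ,σ) is μ + z_p·σ, with z_{0.05} = -1.645 and z_{0.95} = 1.645.
Eliminate σ: μ = (z₂·x₁ − z₁·x₂)/(z₂ − z₁) = (1.645·-4.5 − (-1.645)·7.9)/3.29 = 1.70.
Then σ = (x₂ − x₁)/(z₂ − z₁) = (7.9 − -4.5)/3.29 = 3.77.
Precision τ = 1/σ² = 1/3.769² = 0.0704.

μ = 1.70, τ = 0.0704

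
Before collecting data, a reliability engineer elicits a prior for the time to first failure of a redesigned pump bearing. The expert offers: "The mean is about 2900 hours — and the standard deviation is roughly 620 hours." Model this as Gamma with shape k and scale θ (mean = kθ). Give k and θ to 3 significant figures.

k ≈ 21.9, θ ≈ 133

For Gamma(k, scale θ): mean = kθ, variance = kθ², so CV = 1/√k.
CV = SD/mean = 620/2900 = 0.2138, hence k = 1/CV² = 21.9.
Then θ = mean/k = 2900/21.9 = 133.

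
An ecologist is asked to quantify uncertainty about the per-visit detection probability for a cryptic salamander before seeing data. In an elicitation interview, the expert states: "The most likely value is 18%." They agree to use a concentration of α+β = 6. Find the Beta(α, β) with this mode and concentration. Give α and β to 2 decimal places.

α = 1.72, β = 4.28

For α,β > 1 the Beta mode is (α−1)/(α+β−2). With α+β = 6, the mode is (α−1)/4.
Set (α−1)/4 = 0.18 → α = 1 + 0.18·4 = 1.72.
β = 6 − α = 4.28.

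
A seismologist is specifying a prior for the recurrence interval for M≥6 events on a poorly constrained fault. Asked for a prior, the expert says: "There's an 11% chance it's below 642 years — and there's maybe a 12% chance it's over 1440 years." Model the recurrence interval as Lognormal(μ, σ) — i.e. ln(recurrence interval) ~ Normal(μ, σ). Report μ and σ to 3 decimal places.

μ ≈ 6.877, σ ≈ 0.336

If T ~ Lognormal(μ,σ) then ln T ~ Normal(μ,σ), so the p-quantile of ln T is μ + z_p·σ.
ln(642) = 6.465 and ln(1440) = 7.272; z_{0.11} = -1.227, z_{0.88} = 1.175.
σ = (7.272 − 6.465)/(1.175 − (-1.227)) = 0.336.
μ = 6.465 − (-1.227)·0.336 = 6.877.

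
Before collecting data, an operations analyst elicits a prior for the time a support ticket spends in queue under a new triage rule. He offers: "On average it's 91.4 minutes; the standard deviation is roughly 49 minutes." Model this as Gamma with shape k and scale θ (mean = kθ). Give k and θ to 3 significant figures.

k ≈ 3.48, θ ≈ 26.3

For Gamma(k, scale θ): mean = kθ, variance = kθ², so CV = 1/√k.
CV = SD/mean = 49/91.4 = 0.5361, hence k = 1/CV² = 3.48.
Then θ = mean/k = 91.4/3.48 = 26.3.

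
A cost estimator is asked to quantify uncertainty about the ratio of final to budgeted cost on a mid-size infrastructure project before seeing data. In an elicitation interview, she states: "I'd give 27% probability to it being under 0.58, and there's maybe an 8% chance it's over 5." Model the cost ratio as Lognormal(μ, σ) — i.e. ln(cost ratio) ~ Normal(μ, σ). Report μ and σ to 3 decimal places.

If T ~ Lognormal(μ,σ) then ln T ~ Normal(μ,σ), so the p-quantile of ln T is μ + z_p·σ.
ln(0.58) = -0.5447 and ln(5) = 1.609; z_{0.27} = -0.6128, z_{0.92} = 1.405.
σ = (1.609 − -0.5447)/(1.405 − (-0.6128)) = 1.068.
μ = -0.5447 − (-0.6128)·1.068 = 0.109.

μ ≈ 0.109, σ ≈ 1.068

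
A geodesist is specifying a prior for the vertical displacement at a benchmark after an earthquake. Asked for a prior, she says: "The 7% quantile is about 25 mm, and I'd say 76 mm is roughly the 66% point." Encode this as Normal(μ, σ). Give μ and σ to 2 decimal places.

The p-quantile of Normal(μ,σ) is μ + z_p·σ, with z_{0.07} = -1.476 and z_{0.66} = 0.4125.
Eliminate σ: μ = (z₂·x₁ − z₁·x₂)/(z₂ − z₁) = (0.4125·25 − (-1.476)·76)/1.888 = 64.86.
Then σ = (x₂ − x₁)/(z₂ − z₁) = (76 − 25)/1.888 = 27.01.

μ = 64.86, σ = 27.01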